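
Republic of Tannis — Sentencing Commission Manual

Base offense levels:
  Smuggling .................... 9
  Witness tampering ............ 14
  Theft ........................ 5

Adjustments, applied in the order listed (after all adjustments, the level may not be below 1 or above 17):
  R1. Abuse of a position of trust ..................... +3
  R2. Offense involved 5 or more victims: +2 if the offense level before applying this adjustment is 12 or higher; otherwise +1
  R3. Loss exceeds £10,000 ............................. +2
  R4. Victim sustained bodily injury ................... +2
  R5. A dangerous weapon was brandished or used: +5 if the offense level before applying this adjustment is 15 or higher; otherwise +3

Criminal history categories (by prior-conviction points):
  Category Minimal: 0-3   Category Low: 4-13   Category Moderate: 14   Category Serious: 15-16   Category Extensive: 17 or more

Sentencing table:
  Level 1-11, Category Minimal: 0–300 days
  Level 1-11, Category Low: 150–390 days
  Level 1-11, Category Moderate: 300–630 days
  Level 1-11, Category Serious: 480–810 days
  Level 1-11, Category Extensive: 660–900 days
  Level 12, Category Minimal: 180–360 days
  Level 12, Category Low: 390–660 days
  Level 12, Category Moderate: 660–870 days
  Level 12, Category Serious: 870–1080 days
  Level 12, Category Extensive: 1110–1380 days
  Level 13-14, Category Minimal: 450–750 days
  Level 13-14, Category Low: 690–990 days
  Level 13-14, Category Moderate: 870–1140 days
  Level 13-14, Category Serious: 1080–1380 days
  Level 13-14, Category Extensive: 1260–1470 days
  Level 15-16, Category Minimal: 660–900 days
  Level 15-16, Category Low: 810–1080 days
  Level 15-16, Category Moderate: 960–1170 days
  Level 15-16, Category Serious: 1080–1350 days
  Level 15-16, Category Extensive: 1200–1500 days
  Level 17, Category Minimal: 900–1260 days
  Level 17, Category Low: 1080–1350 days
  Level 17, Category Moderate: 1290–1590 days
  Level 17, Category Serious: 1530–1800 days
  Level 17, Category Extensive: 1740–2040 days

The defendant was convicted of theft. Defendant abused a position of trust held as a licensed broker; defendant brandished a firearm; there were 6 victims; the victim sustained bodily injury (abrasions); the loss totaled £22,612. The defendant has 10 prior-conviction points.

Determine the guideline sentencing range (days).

810-1080 days

Base offense level for theft: 5.
R1 applies: 5 + 3 = 8.
R2 applies (level before this adjustment is 8 < 12, so +1): 8 + 1 = 9.
R3 applies: 9 + 2 = 11.
R4 applies: 11 + 2 = 13.
R5 applies (level before this adjustment is 13 < 15, so +3): 13 + 3 = 16.
Final offense level: 16.
Criminal history: 10 prior points → Category Low (4-13).
Level 16 falls in the 15-16 band.
Grid: Level 15-16 × Category Low = 810-1080 days.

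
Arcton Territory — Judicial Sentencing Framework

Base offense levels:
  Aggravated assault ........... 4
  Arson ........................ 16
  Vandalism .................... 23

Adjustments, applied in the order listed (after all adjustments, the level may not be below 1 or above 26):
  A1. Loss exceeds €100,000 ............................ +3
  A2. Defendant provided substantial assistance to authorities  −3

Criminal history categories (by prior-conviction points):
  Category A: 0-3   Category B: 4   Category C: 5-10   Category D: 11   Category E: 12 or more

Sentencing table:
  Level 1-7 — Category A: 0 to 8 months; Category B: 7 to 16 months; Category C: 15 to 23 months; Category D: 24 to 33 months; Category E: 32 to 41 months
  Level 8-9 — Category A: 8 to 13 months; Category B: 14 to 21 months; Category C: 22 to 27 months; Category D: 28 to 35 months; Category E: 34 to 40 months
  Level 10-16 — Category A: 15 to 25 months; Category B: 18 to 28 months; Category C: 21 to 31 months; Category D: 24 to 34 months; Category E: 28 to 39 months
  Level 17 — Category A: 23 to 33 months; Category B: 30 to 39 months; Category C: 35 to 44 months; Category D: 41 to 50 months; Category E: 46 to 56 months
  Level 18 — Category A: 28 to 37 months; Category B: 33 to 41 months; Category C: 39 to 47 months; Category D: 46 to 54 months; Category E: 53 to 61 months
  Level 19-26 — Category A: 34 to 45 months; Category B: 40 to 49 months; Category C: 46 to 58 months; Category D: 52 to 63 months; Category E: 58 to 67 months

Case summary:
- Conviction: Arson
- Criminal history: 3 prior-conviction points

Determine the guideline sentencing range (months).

15-25 months

Base offense level for arson: 16.
Final offense level: 16.
Criminal history: 3 prior points → Category A (0-3).
Level 16 falls in the 10-16 band.
Grid: Level 10-16 × Category A = 15-25 months.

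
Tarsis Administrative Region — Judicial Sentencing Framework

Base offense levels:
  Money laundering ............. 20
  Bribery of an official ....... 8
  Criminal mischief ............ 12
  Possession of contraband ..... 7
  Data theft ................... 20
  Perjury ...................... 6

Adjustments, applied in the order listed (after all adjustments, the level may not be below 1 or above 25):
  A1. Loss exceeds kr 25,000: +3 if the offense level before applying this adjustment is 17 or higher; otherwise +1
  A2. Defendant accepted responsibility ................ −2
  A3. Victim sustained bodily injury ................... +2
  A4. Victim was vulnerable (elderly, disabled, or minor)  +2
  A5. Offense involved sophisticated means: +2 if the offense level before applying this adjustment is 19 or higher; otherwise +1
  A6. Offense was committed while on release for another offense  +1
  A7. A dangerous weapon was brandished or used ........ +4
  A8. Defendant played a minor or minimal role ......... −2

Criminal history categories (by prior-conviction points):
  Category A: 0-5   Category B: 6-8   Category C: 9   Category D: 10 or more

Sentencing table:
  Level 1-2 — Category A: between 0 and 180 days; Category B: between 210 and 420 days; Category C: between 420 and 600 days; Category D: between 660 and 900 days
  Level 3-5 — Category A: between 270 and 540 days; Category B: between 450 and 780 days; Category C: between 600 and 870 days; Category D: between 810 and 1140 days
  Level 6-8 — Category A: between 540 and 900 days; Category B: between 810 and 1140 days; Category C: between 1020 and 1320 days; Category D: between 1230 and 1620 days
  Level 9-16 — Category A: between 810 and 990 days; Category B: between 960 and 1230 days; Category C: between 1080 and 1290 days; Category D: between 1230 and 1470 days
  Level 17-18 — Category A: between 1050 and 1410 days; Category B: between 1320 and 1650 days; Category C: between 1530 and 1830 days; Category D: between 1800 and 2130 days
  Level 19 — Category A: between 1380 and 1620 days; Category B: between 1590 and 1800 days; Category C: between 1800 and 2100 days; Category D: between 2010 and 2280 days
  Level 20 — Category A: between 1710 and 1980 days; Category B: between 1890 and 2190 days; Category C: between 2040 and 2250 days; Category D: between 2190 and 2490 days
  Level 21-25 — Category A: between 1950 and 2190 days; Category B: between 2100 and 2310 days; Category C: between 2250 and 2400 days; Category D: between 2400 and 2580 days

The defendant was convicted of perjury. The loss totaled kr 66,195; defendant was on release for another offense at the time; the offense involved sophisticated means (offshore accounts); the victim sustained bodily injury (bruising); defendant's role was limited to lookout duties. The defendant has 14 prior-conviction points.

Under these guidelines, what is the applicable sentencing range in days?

Base offense level for perjury: 6.
A1 applies (level before this adjustment is 6 < 17, so +1): 6 + 1 = 7.
A3 applies: 7 + 2 = 9.
A4 does not apply.
A5 applies (level before this adjustment is 9 < 19, so +1): 9 + 1 = 10.
A6 applies: 10 + 1 = 11.
A8 applies: 11 − 2 = 9.
Final offense level: 9.
Criminal history: 14 prior points → Category D (10+).
Level 9 falls in the 9-16 band.
Grid: Level 9-16 × Category D = 1230-1470 days.

1230-1470 days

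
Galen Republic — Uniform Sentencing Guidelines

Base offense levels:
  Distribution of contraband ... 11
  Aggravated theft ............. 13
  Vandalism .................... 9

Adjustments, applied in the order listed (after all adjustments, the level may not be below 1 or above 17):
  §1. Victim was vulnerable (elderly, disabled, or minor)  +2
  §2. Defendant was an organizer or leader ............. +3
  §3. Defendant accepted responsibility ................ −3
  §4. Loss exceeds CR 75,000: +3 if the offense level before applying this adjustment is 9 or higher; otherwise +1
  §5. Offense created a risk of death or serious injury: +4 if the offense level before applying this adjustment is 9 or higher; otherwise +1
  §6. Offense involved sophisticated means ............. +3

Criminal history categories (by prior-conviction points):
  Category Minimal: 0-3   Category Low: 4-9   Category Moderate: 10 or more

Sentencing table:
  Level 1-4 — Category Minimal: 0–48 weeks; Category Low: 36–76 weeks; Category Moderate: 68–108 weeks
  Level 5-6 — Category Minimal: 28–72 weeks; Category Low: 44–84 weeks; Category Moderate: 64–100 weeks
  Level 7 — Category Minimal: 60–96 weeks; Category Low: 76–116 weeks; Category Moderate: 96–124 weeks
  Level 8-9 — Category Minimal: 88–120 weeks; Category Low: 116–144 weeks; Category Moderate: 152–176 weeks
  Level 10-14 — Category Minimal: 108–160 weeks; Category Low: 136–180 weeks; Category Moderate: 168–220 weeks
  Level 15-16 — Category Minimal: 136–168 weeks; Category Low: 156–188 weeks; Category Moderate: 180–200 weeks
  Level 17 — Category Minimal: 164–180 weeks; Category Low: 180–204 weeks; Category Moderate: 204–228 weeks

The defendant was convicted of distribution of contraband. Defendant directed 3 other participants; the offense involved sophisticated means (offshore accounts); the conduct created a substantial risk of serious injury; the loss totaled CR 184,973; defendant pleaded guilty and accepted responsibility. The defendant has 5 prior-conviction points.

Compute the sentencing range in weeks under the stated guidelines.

Base offense level for distribution of contraband: 11.
§2 applies: 11 + 3 = 14.
§3 applies: 14 − 3 = 11.
§4 applies (level before this adjustment is 11 ≥ 9, so +3): 11 + 3 = 14.
§5 applies (level before this adjustment is 14 ≥ 9, so +4): 14 + 4 = 18.
§6 applies: 18 + 3 = 21.
Level 21 exceeds the maximum of 17; capped at 17.
Final offense level: 17.
Criminal history: 5 prior points → Category Low (4-9).
Level 17 falls in the 17 band.
Grid: Level 17 × Category Low = 180-204 weeks.

180-204 weeks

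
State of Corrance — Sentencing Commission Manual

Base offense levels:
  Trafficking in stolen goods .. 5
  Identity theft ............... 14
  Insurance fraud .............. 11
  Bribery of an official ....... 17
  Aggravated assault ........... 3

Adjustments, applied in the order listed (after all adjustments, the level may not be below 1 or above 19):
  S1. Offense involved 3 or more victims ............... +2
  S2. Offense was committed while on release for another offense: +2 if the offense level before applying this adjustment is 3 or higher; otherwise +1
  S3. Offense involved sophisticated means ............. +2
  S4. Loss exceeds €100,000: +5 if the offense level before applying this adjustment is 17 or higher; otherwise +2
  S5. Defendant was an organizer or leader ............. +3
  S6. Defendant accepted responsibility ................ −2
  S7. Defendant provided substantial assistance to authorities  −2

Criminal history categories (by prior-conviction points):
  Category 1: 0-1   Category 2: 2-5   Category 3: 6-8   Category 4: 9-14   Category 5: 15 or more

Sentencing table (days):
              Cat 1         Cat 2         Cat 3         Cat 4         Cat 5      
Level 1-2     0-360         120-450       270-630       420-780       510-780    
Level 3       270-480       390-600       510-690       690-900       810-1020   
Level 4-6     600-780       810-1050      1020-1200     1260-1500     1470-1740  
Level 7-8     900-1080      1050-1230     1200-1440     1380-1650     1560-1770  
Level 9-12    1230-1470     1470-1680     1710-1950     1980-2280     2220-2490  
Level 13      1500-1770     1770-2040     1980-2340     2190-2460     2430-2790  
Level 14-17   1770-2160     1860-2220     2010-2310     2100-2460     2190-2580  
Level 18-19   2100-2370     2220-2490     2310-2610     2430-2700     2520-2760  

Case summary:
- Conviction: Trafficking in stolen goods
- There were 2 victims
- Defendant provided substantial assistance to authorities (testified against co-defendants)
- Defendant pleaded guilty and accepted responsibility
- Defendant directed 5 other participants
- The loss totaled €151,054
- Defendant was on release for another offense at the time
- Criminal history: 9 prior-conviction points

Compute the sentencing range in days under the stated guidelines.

1380-1650 days

Base offense level for trafficking in stolen goods: 5.
S2 applies (level before this adjustment is 5 ≥ 3, so +2): 5 + 2 = 7.
S3 does not apply.
S4 applies (level before this adjustment is 7 < 17, so +2): 7 + 2 = 9.
S5 applies: 9 + 3 = 12.
S6 applies: 12 − 2 = 10.
S7 applies: 10 − 2 = 8.
Final offense level: 8.
Criminal history: 9 prior points → Category 4 (9-14).
Level 8 falls in the 7-8 band.
Grid: Level 7-8 × Category 4 = 1380-1650 days.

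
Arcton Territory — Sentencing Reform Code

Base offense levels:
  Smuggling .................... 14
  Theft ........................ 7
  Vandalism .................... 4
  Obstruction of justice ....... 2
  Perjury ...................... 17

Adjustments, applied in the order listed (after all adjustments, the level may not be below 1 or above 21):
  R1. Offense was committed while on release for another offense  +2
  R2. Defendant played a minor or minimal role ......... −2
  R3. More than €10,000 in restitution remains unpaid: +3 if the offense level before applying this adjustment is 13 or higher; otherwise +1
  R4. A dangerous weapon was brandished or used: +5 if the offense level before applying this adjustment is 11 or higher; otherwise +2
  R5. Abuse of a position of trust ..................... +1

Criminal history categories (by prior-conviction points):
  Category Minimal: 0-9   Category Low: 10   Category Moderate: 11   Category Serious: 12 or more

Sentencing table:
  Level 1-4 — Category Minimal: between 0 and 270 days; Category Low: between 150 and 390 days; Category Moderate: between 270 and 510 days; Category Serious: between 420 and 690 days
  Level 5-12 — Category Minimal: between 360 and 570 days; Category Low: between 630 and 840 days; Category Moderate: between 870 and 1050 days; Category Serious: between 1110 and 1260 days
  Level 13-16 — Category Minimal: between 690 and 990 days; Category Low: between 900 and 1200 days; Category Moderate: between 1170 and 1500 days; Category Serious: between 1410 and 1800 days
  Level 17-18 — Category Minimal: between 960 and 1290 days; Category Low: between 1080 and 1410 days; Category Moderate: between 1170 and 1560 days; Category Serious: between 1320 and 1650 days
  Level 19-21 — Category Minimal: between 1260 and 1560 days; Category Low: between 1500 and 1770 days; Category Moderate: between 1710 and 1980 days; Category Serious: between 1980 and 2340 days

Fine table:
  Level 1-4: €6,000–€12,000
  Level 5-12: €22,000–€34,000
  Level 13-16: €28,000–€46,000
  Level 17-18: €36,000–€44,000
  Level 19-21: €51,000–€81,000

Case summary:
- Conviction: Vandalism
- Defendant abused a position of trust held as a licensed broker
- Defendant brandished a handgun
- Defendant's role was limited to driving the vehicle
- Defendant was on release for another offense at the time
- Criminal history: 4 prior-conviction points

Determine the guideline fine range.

€22,000–€34,000

Base offense level for vandalism: 4.
R1 applies: 4 + 2 = 6.
R2 applies: 6 − 2 = 4.
R3 does not apply.
R4 applies (level before this adjustment is 4 < 11, so +2): 4 + 2 = 6.
R5 applies: 6 + 1 = 7.
Final offense level: 7.
Level 7 falls in the 5-12 band.
Fine table: Level 5-12 → €22,000–€34,000.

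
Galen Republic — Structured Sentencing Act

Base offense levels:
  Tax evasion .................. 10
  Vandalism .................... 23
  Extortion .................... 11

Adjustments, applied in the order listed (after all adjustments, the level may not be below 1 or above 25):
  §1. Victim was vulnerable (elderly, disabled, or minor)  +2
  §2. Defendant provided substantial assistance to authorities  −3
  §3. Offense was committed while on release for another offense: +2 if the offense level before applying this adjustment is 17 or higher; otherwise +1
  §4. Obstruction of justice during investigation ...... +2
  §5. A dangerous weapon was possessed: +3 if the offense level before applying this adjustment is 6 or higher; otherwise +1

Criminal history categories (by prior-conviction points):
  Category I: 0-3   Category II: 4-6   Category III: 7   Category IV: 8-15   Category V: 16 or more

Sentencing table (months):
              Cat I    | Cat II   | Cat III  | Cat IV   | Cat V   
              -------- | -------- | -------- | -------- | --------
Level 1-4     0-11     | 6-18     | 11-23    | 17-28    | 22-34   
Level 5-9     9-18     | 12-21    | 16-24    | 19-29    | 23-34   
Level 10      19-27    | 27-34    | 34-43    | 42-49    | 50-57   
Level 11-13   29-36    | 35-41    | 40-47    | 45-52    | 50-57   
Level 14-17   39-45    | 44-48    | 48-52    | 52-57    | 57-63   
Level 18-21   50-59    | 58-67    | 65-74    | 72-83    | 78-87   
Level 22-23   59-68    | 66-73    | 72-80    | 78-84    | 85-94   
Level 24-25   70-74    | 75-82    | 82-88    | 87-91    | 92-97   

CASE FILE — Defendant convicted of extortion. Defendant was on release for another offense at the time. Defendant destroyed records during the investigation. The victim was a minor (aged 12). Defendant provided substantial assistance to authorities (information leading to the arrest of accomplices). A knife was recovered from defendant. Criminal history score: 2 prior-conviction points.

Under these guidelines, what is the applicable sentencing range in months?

Base offense level for extortion: 11.
§1 applies: 11 + 2 = 13.
§2 applies: 13 − 3 = 10.
§3 applies (level before this adjustment is 10 < 17, so +1): 10 + 1 = 11.
§4 applies: 11 + 2 = 13.
§5 applies (level before this adjustment is 13 ≥ 6, so +3): 13 + 3 = 16.
Final offense level: 16.
Criminal history: 2 prior points → Category I (0-3).
Level 16 falls in the 14-17 band.
Grid: Level 14-17 × Category I = 39-45 months.

39-45 months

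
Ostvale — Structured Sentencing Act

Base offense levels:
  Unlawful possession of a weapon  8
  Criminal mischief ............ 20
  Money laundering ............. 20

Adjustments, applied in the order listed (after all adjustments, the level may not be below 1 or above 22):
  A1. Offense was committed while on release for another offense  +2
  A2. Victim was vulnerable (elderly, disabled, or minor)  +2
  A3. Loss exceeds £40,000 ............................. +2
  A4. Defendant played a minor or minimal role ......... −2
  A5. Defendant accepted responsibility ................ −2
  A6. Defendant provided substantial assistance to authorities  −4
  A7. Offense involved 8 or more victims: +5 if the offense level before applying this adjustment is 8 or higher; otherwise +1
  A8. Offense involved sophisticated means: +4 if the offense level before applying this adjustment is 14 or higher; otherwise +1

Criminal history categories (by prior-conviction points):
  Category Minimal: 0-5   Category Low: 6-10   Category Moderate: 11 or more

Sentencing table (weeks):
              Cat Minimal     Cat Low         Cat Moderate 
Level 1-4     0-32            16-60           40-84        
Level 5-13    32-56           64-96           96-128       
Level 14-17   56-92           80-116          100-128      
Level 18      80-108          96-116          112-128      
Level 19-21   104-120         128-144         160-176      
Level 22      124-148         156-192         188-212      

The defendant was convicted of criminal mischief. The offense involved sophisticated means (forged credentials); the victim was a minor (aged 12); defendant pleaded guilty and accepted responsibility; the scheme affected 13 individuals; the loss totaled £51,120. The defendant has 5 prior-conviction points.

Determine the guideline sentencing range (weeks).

124-148 weeks

Base offense level for criminal mischief: 20.
A1 does not apply.
A2 applies: 20 + 2 = 22.
A3 applies: 22 + 2 = 24.
A5 applies: 24 − 2 = 22.
A7 applies (level before this adjustment is 22 ≥ 8, so +5): 22 + 5 = 27.
A8 applies (level before this adjustment is 27 ≥ 14, so +4): 27 + 4 = 31.
Level 31 exceeds the maximum of 22; capped at 22.
Final offense level: 22.
Criminal history: 5 prior points → Category Minimal (0-5).
Level 22 falls in the 22 band.
Grid: Level 22 × Category Minimal = 124-148 weeks.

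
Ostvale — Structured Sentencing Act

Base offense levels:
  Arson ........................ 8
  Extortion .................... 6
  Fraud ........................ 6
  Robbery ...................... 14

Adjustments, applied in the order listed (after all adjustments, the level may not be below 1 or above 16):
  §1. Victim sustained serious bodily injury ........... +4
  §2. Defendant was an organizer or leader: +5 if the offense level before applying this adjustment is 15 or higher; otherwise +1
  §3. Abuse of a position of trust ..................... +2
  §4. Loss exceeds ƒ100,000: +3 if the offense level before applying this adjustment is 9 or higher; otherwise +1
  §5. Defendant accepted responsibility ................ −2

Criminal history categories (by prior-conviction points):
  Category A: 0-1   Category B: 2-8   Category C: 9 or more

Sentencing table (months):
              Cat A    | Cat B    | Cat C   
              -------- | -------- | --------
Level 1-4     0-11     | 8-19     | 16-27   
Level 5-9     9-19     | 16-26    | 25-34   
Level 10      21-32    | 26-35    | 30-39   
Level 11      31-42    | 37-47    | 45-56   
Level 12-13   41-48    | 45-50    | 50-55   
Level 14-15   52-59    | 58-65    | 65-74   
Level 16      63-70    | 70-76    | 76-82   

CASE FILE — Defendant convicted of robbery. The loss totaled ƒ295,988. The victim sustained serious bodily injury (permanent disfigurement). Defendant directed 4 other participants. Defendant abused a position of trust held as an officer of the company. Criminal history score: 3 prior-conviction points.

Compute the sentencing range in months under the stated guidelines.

70-76 months

Base offense level for robbery: 14.
§1 applies: 14 + 4 = 18.
§2 applies (level before this adjustment is 18 ≥ 15, so +5): 18 + 5 = 23.
§3 applies: 23 + 2 = 25.
§4 applies (level before this adjustment is 25 ≥ 9, so +3): 25 + 3 = 28.
Level 28 exceeds the maximum of 16; capped at 16.
Final offense level: 16.
Criminal history: 3 prior points → Category B (2-8).
Level 16 falls in the 16 band.
Grid: Level 16 × Category B = 70-76 months.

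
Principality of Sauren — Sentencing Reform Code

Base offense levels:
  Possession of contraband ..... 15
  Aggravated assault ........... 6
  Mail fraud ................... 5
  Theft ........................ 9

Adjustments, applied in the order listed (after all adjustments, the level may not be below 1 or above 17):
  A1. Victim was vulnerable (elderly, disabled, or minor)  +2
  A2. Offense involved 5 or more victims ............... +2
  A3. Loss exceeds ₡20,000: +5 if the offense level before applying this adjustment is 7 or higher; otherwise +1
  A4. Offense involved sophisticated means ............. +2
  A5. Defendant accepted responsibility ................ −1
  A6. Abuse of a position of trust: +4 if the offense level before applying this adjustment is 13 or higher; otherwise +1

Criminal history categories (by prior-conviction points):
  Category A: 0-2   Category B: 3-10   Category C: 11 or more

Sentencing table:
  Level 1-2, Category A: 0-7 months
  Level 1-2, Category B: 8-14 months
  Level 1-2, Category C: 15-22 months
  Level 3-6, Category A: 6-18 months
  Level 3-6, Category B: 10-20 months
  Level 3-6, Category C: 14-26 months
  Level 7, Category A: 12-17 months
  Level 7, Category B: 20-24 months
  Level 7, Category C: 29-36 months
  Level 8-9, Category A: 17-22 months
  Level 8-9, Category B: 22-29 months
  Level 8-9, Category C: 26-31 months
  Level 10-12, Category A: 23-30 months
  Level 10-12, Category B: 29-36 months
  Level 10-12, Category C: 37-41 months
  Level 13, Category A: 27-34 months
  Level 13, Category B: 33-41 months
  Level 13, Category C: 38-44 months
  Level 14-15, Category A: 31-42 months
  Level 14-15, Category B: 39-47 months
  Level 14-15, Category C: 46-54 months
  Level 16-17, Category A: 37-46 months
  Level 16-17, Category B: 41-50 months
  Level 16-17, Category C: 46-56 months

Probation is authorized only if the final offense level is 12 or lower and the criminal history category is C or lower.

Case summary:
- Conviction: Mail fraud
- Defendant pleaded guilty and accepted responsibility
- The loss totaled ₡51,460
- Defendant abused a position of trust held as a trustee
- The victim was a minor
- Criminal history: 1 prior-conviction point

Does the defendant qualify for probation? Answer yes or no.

Base offense level for mail fraud: 5.
A1 applies: 5 + 2 = 7.
A2 does not apply.
A3 applies (level before this adjustment is 7 ≥ 7, so +5): 7 + 5 = 12.
A5 applies: 12 − 1 = 11.
A6 applies (level before this adjustment is 11 < 13, so +1): 11 + 1 = 12.
Final offense level: 12.
Criminal history: 1 prior point → Category A (0-2).
Level 12 falls in the 10-12 band.
Grid: Level 10-12 × Category A = 23-30 months.
Probation check: level 12 ≤ 12 and category A ≤ C → eligible.

Yes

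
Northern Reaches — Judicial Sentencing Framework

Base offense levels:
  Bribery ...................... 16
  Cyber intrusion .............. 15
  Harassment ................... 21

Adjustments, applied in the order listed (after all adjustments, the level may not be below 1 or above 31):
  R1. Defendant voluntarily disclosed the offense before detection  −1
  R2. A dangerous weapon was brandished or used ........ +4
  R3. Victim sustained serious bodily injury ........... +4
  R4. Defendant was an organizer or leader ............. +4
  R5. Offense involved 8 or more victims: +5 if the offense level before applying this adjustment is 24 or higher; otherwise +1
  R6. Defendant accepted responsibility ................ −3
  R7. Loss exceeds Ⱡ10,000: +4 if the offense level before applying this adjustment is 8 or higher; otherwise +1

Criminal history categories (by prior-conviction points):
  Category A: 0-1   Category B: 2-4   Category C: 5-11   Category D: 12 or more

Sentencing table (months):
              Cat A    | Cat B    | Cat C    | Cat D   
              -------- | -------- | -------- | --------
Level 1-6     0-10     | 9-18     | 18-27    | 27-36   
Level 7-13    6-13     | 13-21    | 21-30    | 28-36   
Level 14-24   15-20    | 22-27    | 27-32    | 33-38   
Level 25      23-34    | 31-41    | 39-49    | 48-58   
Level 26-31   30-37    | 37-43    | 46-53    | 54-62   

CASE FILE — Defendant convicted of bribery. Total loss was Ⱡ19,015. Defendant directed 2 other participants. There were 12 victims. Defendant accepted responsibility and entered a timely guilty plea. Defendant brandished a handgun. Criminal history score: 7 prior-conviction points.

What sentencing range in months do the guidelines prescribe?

Base offense level for bribery: 16.
R2 applies: 16 + 4 = 20.
R3 does not apply.
R4 applies: 20 + 4 = 24.
R5 applies (level before this adjustment is 24 ≥ 24, so +5): 24 + 5 = 29.
R6 applies: 29 − 3 = 26.
R7 applies (level before this adjustment is 26 ≥ 8, so +4): 26 + 4 = 30.
Final offense level: 30.
Criminal history: 7 prior points → Category C (5-11).
Level 30 falls in the 26-31 band.
Grid: Level 26-31 × Category C = 46-53 months.

46-53 months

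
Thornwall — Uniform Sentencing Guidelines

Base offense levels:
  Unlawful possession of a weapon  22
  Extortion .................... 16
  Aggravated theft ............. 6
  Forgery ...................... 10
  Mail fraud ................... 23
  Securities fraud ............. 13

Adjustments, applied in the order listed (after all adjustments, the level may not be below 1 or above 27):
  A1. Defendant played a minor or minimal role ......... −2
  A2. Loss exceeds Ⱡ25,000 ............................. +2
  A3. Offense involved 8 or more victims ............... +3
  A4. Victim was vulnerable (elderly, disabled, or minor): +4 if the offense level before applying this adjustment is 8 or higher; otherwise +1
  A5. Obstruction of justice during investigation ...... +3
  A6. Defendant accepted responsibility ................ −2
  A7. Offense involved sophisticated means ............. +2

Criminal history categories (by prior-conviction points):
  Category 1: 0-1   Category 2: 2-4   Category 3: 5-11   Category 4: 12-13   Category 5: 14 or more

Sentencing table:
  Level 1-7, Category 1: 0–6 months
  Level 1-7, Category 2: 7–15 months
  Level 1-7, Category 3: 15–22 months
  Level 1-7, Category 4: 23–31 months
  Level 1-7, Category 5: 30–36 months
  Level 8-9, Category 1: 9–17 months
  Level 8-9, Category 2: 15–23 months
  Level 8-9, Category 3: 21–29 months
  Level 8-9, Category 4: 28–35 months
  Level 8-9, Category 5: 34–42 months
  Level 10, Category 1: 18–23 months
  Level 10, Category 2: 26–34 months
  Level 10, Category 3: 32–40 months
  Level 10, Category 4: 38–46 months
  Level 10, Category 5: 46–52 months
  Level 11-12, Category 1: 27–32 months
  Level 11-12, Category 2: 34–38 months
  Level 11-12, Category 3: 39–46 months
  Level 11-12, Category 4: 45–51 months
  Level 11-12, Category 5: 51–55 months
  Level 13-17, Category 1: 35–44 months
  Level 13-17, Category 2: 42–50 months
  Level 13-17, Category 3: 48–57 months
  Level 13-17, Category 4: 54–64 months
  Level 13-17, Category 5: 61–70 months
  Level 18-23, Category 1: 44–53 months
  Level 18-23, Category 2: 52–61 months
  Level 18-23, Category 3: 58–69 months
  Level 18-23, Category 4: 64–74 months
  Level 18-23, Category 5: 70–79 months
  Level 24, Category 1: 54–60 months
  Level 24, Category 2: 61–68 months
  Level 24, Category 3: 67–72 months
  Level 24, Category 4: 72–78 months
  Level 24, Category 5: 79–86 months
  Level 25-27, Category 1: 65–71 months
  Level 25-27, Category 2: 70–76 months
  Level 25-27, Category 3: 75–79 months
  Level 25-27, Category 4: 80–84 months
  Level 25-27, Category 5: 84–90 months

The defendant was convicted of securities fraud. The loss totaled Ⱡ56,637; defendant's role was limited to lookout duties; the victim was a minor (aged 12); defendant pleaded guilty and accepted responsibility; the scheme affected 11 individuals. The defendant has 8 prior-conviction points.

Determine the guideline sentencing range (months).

Base offense level for securities fraud: 13.
A1 applies: 13 − 2 = 11.
A2 applies: 11 + 2 = 13.
A3 applies: 13 + 3 = 16.
A4 applies (level before this adjustment is 16 ≥ 8, so +4): 16 + 4 = 20.
A5 does not apply.
A6 applies: 20 − 2 = 18.
Final offense level: 18.
Criminal history: 8 prior points → Category 3 (5-11).
Level 18 falls in the 18-23 band.
Grid: Level 18-23 × Category 3 = 58-69 months.

58-69 months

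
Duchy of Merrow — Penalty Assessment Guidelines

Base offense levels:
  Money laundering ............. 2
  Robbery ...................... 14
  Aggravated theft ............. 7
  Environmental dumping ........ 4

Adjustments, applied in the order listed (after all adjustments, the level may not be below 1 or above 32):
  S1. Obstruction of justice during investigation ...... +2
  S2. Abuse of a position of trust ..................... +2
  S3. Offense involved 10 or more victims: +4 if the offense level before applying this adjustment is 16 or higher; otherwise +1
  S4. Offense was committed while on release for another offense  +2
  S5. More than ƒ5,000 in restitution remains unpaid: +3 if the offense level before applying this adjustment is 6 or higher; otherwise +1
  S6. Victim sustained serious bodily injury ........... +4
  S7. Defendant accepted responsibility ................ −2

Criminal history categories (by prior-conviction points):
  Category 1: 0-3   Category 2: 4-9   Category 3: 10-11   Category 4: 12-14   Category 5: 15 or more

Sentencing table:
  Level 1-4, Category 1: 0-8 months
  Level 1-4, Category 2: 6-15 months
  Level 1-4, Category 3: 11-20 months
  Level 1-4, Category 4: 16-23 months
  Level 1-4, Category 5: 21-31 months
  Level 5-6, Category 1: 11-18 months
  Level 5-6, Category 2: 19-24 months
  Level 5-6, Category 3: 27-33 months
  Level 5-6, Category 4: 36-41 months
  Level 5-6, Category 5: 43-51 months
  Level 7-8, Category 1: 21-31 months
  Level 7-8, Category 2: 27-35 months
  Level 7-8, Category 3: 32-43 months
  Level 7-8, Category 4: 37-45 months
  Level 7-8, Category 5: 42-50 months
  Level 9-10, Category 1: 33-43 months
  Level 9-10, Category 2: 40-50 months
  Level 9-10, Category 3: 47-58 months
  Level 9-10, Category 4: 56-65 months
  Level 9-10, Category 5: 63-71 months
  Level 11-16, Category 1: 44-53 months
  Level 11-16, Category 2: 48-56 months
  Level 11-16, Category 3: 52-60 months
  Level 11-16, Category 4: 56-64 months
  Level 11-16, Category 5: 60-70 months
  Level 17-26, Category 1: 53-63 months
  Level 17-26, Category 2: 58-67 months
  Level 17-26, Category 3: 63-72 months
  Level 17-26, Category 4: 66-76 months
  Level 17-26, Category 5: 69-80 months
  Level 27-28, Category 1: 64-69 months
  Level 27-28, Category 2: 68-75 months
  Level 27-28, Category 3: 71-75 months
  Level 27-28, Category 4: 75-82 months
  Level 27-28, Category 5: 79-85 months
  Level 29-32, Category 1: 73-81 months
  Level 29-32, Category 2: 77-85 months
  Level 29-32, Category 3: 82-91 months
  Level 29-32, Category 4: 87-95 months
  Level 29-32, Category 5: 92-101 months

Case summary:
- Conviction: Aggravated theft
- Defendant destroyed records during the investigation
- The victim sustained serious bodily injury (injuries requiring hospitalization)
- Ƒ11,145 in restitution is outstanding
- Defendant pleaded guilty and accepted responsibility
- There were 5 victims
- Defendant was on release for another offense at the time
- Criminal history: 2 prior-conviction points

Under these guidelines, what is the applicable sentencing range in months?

44-53 months

Base offense level for aggravated theft: 7.
S1 applies: 7 + 2 = 9.
S3 does not apply.
S4 applies: 9 + 2 = 11.
S5 applies (level before this adjustment is 11 ≥ 6, so +3): 11 + 3 = 14.
S6 applies: 14 + 4 = 18.
S7 applies: 18 − 2 = 16.
Final offense level: 16.
Criminal history: 2 prior points → Category 1 (0-3).
Level 16 falls in the 11-16 band.
Grid: Level 11-16 × Category 1 = 44-53 months.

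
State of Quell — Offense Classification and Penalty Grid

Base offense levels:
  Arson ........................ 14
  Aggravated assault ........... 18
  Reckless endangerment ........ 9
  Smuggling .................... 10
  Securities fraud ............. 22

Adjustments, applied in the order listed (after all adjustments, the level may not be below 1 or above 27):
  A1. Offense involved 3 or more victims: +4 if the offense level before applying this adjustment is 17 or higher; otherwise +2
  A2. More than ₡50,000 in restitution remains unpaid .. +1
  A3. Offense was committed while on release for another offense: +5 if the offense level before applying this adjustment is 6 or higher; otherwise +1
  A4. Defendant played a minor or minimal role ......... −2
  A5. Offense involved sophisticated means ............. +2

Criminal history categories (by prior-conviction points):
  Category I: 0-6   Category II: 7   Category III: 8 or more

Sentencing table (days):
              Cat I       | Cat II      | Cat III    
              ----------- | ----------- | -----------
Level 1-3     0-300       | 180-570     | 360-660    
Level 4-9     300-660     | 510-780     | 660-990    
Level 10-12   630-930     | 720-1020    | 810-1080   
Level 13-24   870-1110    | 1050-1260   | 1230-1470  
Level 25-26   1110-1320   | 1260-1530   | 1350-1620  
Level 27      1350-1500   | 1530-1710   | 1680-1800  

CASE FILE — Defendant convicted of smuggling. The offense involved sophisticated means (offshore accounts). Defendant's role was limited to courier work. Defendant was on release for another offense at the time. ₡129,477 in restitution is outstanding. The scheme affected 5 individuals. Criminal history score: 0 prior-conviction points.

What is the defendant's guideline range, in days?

Base offense level for smuggling: 10.
A1 applies (level before this adjustment is 10 < 17, so +2): 10 + 2 = 12.
A2 applies: 12 + 1 = 13.
A3 applies (level before this adjustment is 13 ≥ 6, so +5): 13 + 5 = 18.
A4 applies: 18 − 2 = 16.
A5 applies: 16 + 2 = 18.
Final offense level: 18.
Criminal history: 0 prior points → Category I (0-6).
Level 18 falls in the 13-24 band.
Grid: Level 13-24 × Category I = 870-1110 days.

870-1110 days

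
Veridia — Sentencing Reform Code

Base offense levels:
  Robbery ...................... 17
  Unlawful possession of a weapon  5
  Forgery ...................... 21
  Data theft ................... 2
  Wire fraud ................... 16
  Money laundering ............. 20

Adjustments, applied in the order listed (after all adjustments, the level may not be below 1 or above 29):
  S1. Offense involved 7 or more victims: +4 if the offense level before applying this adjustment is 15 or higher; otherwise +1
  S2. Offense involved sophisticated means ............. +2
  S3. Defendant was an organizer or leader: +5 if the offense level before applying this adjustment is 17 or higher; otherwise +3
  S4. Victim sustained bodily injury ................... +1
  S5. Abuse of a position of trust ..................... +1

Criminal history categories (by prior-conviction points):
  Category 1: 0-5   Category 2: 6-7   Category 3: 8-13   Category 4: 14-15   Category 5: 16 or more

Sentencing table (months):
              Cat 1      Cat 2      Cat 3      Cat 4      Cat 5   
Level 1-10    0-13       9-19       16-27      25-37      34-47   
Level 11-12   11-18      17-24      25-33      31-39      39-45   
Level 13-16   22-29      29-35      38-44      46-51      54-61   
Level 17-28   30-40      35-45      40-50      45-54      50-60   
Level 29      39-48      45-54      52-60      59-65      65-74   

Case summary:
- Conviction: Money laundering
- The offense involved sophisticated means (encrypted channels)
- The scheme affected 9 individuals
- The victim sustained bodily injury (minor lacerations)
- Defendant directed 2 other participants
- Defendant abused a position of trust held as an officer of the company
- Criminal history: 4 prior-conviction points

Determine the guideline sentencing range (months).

Base offense level for money laundering: 20.
S1 applies (level before this adjustment is 20 ≥ 15, so +4): 20 + 4 = 24.
S2 applies: 24 + 2 = 26.
S3 applies (level before this adjustment is 26 ≥ 17, so +5): 26 + 5 = 31.
S4 applies: 31 + 1 = 32.
S5 applies: 32 + 1 = 33.
Level 33 exceeds the maximum of 29; capped at 29.
Final offense level: 29.
Criminal history: 4 prior points → Category 1 (0-5).
Level 29 falls in the 29 band.
Grid: Level 29 × Category 1 = 39-48 months.

39-48 months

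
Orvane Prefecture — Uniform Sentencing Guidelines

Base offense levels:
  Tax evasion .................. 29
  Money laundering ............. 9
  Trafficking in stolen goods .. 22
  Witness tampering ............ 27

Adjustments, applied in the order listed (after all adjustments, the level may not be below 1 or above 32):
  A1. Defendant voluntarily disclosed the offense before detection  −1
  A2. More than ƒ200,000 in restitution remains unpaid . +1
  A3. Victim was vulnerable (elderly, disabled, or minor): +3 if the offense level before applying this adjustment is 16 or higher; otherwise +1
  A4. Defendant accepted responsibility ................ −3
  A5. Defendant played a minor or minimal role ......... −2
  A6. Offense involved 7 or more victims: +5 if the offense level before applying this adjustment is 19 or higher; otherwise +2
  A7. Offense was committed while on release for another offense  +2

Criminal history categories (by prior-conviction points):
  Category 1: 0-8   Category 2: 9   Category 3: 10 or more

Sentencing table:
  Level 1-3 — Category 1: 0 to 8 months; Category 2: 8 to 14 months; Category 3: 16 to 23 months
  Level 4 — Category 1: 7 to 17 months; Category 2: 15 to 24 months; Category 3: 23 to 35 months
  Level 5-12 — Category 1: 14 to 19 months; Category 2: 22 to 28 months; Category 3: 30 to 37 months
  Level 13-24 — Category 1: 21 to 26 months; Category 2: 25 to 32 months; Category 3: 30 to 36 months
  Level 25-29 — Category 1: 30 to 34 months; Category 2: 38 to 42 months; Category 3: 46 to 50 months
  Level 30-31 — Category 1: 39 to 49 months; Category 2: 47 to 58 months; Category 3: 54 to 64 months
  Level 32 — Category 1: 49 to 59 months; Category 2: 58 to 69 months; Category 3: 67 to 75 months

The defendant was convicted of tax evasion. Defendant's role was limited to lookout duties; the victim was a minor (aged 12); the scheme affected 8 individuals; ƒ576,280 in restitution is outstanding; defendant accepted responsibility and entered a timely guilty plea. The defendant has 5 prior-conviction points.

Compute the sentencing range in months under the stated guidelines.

49-59 months

Base offense level for tax evasion: 29.
A2 applies: 29 + 1 = 30.
A3 applies (level before this adjustment is 30 ≥ 16, so +3): 30 + 3 = 33.
A4 applies: 33 − 3 = 30.
A5 applies: 30 − 2 = 28.
A6 applies (level before this adjustment is 28 ≥ 19, so +5): 28 + 5 = 33.
Level 33 exceeds the maximum of 32; capped at 32.
Final offense level: 32.
Criminal history: 5 prior points → Category 1 (0-8).
Level 32 falls in the 32 band.
Grid: Level 32 × Category 1 = 49-59 months.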